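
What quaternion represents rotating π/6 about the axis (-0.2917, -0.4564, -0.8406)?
0.9659 - 0.0755i - 0.1181j - 0.2176k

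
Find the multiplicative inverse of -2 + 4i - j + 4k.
-0.0541 - 0.1081i + 0.027j - 0.1081k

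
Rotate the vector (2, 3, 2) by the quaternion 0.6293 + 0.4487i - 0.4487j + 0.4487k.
(-2.837, -1.027, 2.81)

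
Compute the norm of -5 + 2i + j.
√30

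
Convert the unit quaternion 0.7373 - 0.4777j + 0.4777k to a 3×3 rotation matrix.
[[0.0872, -0.7044, -0.7044], [0.7044, 0.5436, -0.4564], [0.7044, -0.4564, 0.5436]]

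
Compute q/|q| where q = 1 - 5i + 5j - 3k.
0.1291 - 0.6455i + 0.6455j - 0.3873k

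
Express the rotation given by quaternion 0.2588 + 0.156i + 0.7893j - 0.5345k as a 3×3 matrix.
[[-0.8174, 0.5229, 0.2418], [-0.0304, 0.3799, -0.9245], [-0.5753, -0.763, -0.2947]]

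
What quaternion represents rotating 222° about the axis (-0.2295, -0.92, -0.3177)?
-0.3584 - 0.2143i - 0.8589j - 0.2966k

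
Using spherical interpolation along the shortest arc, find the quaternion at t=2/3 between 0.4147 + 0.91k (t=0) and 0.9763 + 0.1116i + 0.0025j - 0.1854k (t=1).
0.963 + 0.0891i + 0.002j + 0.2543k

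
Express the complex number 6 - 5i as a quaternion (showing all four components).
6 - 5i + 0j + 0k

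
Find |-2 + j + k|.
√6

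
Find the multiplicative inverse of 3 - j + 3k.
0.1579 + 0.0526j - 0.1579k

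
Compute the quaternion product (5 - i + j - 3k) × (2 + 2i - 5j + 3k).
26 - 4i - 26j + 12k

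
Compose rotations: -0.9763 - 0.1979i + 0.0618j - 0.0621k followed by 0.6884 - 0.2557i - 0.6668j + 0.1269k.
-0.6736 + 0.147i + 0.6525j - 0.3144k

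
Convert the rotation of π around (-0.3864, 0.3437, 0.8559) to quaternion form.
-0.3864i + 0.3437j + 0.8559k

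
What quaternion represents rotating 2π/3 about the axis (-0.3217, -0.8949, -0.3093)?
0.5 - 0.2786i - 0.775j - 0.2679k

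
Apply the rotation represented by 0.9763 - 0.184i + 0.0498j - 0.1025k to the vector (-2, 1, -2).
(-2.036, 0.65, -2.105)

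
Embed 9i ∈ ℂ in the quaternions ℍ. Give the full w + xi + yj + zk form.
0 + 9i + 0j + 0k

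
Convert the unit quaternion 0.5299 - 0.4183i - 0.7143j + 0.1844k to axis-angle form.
axis = (-0.4932, -0.8423, 0.2174), θ = 116°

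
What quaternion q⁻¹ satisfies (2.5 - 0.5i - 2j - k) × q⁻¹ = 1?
0.2174 + 0.0435i + 0.1739j + 0.087k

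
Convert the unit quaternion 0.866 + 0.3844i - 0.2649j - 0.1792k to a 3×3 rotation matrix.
[[0.7954, 0.1067, -0.5966], [-0.514, 0.6402, -0.5708], [0.321, 0.7607, 0.5641]]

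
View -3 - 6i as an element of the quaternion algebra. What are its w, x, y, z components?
-3 - 6i + 0j + 0k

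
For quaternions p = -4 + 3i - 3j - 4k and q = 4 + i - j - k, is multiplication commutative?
No: pq = -26 + 7i - 9j - 12k ≠ -26 + 9i - 7j - 12k = qp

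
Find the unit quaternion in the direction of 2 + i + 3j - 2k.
0.4714 + 0.2357i + 0.7071j - 0.4714k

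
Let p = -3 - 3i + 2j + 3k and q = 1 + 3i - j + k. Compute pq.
5 - 7i + 17j - 3k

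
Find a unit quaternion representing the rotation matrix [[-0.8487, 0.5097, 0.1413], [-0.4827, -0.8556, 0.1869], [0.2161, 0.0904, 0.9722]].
-0.2588 + 0.0932i + 0.0723j + 0.9587k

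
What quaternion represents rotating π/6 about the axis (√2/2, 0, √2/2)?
0.9659 + 0.183i + 0.183k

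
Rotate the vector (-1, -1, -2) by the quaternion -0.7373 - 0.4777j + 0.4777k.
(-2.2, 1.074, 0.074)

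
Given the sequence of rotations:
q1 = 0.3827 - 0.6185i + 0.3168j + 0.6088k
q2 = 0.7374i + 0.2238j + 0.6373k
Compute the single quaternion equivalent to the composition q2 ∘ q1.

q2 · q1 = -0.0028 + 0.2166i - 0.7575j + 0.6159k
-0.0028 + 0.2166i - 0.7575j + 0.6159k


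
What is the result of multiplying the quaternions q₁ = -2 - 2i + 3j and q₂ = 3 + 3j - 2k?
-15 - 12i - j - 2k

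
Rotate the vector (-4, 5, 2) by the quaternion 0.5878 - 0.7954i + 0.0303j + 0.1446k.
(-5.305, -0.135, -4.103)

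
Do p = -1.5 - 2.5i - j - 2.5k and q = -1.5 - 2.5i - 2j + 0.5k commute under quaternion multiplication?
No: pq = -4.75 + 2i + 12j + 5.5k ≠ -4.75 + 13i - 3j + 0.5k = qp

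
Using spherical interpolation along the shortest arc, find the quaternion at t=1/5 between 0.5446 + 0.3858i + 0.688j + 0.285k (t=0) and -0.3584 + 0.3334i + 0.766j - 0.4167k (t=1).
0.3882 + 0.4262i + 0.8043j + 0.1442k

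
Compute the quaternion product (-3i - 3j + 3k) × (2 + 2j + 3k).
-3 - 21i + 3j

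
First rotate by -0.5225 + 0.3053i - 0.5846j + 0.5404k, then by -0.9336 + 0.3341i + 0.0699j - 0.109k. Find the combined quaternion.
0.4856 - 0.4855i + 0.2954j - 0.6642k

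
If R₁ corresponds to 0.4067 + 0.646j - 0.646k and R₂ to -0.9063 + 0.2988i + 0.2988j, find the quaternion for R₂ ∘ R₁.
-0.5616 - 0.0715i - 0.2709j + 0.7785k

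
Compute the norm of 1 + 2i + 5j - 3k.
√39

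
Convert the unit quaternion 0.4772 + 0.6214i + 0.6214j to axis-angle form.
axis = (√2/2, √2/2, 0), θ = 123°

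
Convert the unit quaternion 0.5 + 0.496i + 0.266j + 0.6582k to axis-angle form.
axis = (0.5727, 0.3072, 0.76), θ = 2π/3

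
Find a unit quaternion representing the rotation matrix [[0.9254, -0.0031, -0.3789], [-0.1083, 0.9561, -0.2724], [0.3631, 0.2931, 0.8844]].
0.9703 + 0.1457i - 0.1912j - 0.0271k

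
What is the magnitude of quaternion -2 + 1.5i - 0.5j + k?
2.739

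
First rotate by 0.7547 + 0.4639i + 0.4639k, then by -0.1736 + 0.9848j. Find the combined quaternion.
-0.131 + 0.3763i + 0.7432j - 0.5374k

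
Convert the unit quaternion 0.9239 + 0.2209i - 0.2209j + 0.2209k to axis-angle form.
axis = (√3/3, -√3/3, √3/3), θ = π/4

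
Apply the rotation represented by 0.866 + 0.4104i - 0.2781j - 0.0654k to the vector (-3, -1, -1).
(-1.86, 1.044, -2.54)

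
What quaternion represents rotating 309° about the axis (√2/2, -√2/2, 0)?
-0.9026 + 0.3044i - 0.3044j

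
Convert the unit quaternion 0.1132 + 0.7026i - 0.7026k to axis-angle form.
axis = (√2/2, 0, -√2/2), θ = 167°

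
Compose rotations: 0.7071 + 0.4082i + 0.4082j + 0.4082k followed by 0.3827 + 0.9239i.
-0.1065 + 0.8095i - 0.2209j + 0.5334k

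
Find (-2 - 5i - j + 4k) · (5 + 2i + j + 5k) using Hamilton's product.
-19 - 38i + 26j + 7k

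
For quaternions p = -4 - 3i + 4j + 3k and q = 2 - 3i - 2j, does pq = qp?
No: pq = -9 + 12i + 7j + 24k ≠ -9 + 25j - 12k = qp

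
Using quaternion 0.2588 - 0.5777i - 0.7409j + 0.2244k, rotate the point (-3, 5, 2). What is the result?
(3.01, -1.824, -5.061)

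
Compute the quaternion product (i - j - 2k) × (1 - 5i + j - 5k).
-4 + 8i + 14j - 6k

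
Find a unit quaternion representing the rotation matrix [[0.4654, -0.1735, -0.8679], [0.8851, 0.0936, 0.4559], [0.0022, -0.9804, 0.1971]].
0.6626 - 0.5419i - 0.3283j + 0.3994k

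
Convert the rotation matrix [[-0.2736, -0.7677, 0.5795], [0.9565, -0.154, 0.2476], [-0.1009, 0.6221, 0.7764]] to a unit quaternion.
0.5807 + 0.1612i + 0.2929j + 0.7423k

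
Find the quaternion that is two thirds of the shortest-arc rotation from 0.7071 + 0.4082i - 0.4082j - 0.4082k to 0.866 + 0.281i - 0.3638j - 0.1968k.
0.821 + 0.3268i - 0.3824j - 0.2702k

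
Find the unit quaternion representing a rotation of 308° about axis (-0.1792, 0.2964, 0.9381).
-0.8988 - 0.0786i + 0.1299j + 0.4112k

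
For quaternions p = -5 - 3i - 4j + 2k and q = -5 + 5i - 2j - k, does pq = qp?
No: pq = 34 - 2i + 37j + 21k ≠ 34 - 18i + 23j - 31k = qp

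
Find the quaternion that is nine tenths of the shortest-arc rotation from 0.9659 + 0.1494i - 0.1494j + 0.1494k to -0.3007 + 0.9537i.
0.4297 - 0.9024i - 0.0214j + 0.0214k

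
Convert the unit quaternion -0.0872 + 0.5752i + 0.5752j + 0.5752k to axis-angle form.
axis = (√3/3, √3/3, √3/3), θ = 190°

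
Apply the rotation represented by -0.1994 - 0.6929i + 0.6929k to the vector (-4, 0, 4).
(-4, 0, 4)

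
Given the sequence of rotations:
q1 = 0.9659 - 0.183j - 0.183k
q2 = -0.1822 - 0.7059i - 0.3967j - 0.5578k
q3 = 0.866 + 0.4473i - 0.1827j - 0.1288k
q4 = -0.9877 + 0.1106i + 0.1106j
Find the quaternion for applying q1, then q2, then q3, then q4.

q2 · q1 = -0.3507 - 0.7113i - 0.479j - 0.3763k
q3 · q2 · q1 = -0.1215 - 0.7658i - 0.0908j - 0.6249k
q4 · q3 · q2 · q1 = 0.2147 + 0.6738i + 0.1454j + 0.6919k
0.2147 + 0.6738i + 0.1454j + 0.6919k


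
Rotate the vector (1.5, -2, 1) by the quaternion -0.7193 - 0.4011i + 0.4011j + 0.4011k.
(-0.875, -2.316, -1.058)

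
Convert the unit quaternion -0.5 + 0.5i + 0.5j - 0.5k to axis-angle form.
axis = (√3/3, √3/3, -√3/3), θ = 4π/3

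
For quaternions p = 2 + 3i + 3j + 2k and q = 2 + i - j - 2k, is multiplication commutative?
No: pq = 8 + 4i + 12j - 6k ≠ 8 + 12i - 4j + 6k = qp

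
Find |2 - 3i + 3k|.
√22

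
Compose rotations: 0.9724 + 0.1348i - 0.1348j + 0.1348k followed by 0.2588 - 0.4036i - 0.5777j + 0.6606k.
0.1391 - 0.3464i - 0.4532j + 0.8095k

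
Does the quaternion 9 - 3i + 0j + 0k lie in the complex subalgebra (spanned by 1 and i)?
Yes. The quaternion 9 - 3i has j- and k-coefficients y = z = 0, so it lies in the complex subalgebra spanned by 1 and i.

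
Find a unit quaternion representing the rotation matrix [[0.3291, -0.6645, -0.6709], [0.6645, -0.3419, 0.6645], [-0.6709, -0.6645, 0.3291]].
0.5737 - 0.5792i + 0.5792k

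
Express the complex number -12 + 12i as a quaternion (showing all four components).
-12 + 12i + 0j + 0k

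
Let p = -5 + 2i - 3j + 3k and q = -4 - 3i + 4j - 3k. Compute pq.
47 + 4i - 11j + 2k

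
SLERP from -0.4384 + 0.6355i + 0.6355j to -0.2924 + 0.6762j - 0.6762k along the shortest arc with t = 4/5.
-0.3513 + 0.149i + 0.7238j - 0.5748k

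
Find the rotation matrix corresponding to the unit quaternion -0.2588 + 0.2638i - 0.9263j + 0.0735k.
[[-0.7269, -0.4507, 0.5182], [-0.5268, 0.85, 0.0004], [-0.4407, -0.2727, -0.8552]]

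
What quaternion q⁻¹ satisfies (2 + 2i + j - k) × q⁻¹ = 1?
0.2 - 0.2i - 0.1j + 0.1k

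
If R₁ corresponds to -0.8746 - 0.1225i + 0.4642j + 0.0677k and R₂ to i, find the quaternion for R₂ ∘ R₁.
0.1225 - 0.8746i - 0.0677j + 0.4642k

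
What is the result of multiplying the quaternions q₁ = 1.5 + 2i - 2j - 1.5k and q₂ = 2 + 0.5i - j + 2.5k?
3.75 - 1.75i - 11.25j - 0.25k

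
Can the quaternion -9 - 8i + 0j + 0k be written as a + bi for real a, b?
Yes. The quaternion -9 - 8i has j- and k-coefficients y = z = 0, so it lies in the complex subalgebra spanned by 1 and i.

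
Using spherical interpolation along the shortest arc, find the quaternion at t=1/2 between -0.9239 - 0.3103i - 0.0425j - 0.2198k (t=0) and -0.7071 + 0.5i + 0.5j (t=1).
-0.949 + 0.1104i + 0.2662j - 0.1279k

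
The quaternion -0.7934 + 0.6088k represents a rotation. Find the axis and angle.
axis = (0, 0, 1), θ = 285°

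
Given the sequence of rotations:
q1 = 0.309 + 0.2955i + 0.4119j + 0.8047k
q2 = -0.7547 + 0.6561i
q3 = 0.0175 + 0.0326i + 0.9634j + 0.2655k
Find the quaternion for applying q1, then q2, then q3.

q2 · q1 = -0.4271 - 0.0203i - 0.8388j - 0.3371k
q3 · q2 · q1 = 0.8908 - 0.1163i - 0.4205j - 0.1271k
0.8908 - 0.1163i - 0.4205j - 0.1271k


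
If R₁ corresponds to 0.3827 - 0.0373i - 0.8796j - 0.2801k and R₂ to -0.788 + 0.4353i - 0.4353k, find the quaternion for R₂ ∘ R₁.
-0.4073 - 0.1869i + 0.8313j - 0.3288k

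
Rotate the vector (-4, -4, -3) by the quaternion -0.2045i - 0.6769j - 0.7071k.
(1.69, -3.645, -4.986)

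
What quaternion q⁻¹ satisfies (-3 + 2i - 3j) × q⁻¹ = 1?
-0.1364 - 0.0909i + 0.1364j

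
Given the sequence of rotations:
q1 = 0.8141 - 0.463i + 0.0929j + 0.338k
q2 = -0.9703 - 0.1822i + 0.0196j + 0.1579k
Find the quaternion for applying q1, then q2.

q2 · q1 = -0.9295 + 0.2929i - 0.0857j - 0.2073k
-0.9295 + 0.2929i - 0.0857j - 0.2073k


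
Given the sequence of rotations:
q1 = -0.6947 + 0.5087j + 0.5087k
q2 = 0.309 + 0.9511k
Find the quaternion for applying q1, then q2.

q2 · q1 = -0.6985 - 0.4838i + 0.1572j - 0.5035k
-0.6985 - 0.4838i + 0.1572j - 0.5035k


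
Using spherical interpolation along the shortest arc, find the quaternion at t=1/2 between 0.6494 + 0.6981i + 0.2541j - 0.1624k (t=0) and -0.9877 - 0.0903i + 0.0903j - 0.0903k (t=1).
0.8966 + 0.4318i + 0.0897j - 0.0395k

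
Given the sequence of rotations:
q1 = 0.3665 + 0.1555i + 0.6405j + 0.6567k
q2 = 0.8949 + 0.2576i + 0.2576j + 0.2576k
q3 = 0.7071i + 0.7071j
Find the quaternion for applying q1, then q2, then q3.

q2 · q1 = -0.0462 + 0.2377i + 0.5385j + 0.807k
q3 · q2 · q1 = -0.5489 + 0.538i - 0.6033j + 0.2127k
-0.5489 + 0.538i - 0.6033j + 0.2127k


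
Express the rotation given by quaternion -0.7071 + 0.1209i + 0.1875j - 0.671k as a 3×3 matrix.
[[0.0292, -0.9036, -0.4274], [0.9943, 0.0703, -0.0806], [0.1029, -0.4226, 0.9005]]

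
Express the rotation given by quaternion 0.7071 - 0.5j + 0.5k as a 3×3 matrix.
[[0, -0.7071, -0.7071], [0.7071, 0.5, -0.5], [0.7071, -0.5, 0.5]]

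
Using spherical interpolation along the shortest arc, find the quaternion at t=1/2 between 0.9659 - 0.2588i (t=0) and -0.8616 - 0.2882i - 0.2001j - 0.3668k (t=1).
0.9747 + 0.0157i + 0.1067j + 0.1956k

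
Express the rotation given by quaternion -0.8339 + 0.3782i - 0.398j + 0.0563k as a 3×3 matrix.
[[0.6769, -0.2072, 0.7064], [-0.3949, 0.7076, 0.5859], [-0.6212, -0.6756, 0.3971]]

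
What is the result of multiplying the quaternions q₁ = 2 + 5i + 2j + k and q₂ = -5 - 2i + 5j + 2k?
-12 - 30i - 12j + 28k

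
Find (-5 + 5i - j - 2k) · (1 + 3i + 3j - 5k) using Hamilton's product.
-27 + i + 3j + 41k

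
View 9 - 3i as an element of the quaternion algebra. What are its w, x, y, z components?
9 - 3i + 0j + 0k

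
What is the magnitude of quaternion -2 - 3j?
√13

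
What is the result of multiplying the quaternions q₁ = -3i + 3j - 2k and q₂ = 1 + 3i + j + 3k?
12 + 8i + 6j - 14k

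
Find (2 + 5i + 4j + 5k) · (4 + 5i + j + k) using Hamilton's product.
-26 + 29i + 38j + 7k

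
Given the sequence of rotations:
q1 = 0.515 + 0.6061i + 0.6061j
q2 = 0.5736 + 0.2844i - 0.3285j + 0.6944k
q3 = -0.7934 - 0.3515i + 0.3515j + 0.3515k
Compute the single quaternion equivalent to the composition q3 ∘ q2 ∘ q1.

q2 · q1 = 0.3221 + 0.0732i + 0.5994j + 0.7291k
q3 · q2 · q1 = -0.6968 - 0.1257i - 0.0803j - 0.7017k
-0.6968 - 0.1257i - 0.0803j - 0.7017k


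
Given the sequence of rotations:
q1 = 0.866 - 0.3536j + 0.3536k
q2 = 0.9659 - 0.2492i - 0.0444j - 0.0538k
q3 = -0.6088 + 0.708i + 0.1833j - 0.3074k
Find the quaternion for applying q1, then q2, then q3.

q2 · q1 = 0.8398 - 0.2505i - 0.2919j + 0.3831k
q3 · q2 · q1 = -0.1626 + 0.7276i + 0.1374j - 0.6521k
-0.1626 + 0.7276i + 0.1374j - 0.6521k


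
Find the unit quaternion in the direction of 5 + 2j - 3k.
0.8111 + 0.3244j - 0.4867k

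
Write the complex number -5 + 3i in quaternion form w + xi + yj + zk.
-5 + 3i + 0j + 0k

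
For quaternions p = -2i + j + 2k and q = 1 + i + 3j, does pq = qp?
No: pq = -1 - 8i + 3j - 5k ≠ -1 + 4i - j + 9k = qp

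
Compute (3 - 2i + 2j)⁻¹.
0.1765 + 0.1176i - 0.1176j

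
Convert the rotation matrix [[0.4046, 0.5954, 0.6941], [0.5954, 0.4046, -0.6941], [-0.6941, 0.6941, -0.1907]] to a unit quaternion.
0.6361 + 0.5456i + 0.5456j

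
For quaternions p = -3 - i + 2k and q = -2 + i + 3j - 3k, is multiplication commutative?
No: pq = 13 - 7i - 10j + 2k ≠ 13 + 5i - 8j + 8k = qp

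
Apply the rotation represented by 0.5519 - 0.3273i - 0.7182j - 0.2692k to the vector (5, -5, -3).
(-2.87, -4.583, 5.455)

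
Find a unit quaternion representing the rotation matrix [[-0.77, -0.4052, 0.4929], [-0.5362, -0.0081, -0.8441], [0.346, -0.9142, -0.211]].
0.0523 - 0.3351i + 0.7023j - 0.6259k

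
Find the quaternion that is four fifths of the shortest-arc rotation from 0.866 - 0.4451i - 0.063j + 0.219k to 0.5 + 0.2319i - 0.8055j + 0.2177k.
0.6487 + 0.0912i - 0.7153j + 0.2433k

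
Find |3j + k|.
√10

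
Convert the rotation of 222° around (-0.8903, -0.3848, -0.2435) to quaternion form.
-0.3584 - 0.8312i - 0.3592j - 0.2273k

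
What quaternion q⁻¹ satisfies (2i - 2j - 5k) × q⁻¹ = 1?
-0.0606i + 0.0606j + 0.1515k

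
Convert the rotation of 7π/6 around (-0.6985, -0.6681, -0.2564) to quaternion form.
-0.2588 - 0.6747i - 0.6453j - 0.2477k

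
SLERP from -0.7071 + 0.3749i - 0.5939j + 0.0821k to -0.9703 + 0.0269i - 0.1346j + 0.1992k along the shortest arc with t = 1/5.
-0.7889 + 0.3137i - 0.5167j + 0.1102k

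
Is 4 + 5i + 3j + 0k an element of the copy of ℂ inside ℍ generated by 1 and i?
No. The quaternion 4 + 5i + 3j has j-coefficient y = 3 and k-coefficient z = 0, not both zero, so it does not lie in the complex subalgebra spanned by 1 and i.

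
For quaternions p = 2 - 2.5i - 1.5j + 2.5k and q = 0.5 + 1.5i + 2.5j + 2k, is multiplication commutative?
No: pq = 3.5 - 7.5i + 13j + 1.25k ≠ 3.5 + 11i - 4.5j + 9.25k = qp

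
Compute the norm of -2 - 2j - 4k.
√24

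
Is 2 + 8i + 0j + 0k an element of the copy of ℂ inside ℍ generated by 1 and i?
Yes. The quaternion 2 + 8i has j- and k-coefficients y = z = 0, so it lies in the complex subalgebra spanned by 1 and i.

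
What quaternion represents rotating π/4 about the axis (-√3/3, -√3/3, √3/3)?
0.9239 - 0.2209i - 0.2209j + 0.2209k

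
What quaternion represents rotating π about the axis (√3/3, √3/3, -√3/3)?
0.5774i + 0.5774j - 0.5774k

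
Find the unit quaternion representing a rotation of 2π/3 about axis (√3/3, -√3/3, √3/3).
0.5 + 0.5i - 0.5j + 0.5k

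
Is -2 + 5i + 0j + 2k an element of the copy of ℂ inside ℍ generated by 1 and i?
No. The quaternion -2 + 5i + 2k has j-coefficient y = 0 and k-coefficient z = 2, not both zero, so it does not lie in the complex subalgebra spanned by 1 and i.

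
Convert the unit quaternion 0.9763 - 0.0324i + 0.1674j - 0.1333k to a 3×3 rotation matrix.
[[0.9084, 0.2494, 0.3355], [-0.2711, 0.9624, 0.0186], [-0.3182, -0.1079, 0.9419]]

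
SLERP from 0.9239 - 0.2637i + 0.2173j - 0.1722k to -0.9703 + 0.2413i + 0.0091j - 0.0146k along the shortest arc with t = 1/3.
0.9488 - 0.2588i + 0.143j - 0.1108k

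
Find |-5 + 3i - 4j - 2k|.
√54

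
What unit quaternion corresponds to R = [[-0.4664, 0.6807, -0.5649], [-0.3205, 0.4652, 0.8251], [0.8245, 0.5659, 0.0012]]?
0.5 - 0.1296i - 0.6947j - 0.5006k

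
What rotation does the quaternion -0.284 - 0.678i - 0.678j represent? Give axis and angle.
axis = (-√2/2, -√2/2, 0), θ = 213°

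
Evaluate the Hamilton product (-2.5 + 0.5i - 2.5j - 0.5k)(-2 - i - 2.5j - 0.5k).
-1 + 1.5i + 12j - 1.5k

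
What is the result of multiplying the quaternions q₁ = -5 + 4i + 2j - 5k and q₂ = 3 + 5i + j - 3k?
-52 - 14i - 12j - 6k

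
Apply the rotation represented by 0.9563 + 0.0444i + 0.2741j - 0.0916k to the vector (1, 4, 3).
(3.179, 3.361, 2.144)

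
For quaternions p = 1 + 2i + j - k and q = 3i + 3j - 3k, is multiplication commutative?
No: pq = -12 + 3i + 6j ≠ -12 + 3i - 6k = qp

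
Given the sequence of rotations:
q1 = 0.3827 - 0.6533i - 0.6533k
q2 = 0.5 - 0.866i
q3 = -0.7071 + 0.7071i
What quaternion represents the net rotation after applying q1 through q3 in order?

q2 · q1 = -0.3744 - 0.6581i - 0.5658j - 0.3266k
q3 · q2 · q1 = 0.7301 + 0.2006i + 0.631j - 0.1691k
0.7301 + 0.2006i + 0.631j - 0.1691k


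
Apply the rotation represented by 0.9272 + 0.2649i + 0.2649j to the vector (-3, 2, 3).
(-0.825, -0.175, 4.614)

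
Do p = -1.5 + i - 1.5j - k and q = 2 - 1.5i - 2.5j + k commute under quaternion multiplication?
No: pq = -4.25 + 0.25i + 1.25j - 8.25k ≠ -4.25 + 8.25i + 0.25j + 1.25k = qp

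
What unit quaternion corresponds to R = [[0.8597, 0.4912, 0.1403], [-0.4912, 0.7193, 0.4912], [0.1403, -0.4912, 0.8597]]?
0.9272 - 0.2649i - 0.2649k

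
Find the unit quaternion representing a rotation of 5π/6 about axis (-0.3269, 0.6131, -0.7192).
0.2588 - 0.3158i + 0.5922j - 0.6947k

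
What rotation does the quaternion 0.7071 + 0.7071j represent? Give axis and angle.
axis = (0, 1, 0), θ = π/2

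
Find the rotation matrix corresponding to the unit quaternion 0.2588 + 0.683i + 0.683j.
[[0.067, 0.933, 0.3535], [0.933, 0.067, -0.3535], [-0.3535, 0.3535, -0.866]]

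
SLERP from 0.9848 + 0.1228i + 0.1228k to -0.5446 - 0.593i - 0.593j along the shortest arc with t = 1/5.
0.9556 + 0.2398i + 0.1362j + 0.1036k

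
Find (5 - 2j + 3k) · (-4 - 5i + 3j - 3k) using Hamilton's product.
-5 - 28i + 8j - 37k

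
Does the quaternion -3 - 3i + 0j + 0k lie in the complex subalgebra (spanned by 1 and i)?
Yes. The quaternion -3 - 3i has j- and k-coefficients y = z = 0, so it lies in the complex subalgebra spanned by 1 and i.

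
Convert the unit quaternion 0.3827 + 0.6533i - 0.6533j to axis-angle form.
axis = (√2/2, -√2/2, 0), θ = 3π/4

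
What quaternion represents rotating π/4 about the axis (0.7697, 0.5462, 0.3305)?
0.9239 + 0.2946i + 0.209j + 0.1265k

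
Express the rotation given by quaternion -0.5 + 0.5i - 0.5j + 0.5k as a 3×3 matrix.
[[0, 0, 1], [-1, 0, 0], [0, -1, 0]]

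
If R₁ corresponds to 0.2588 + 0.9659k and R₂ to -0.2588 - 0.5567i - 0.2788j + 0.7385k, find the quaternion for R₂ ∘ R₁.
-0.7803 - 0.4134i + 0.4656j - 0.0589k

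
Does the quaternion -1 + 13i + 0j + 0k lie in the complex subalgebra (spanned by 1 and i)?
Yes. The quaternion -1 + 13i has j- and k-coefficients y = z = 0, so it lies in the complex subalgebra spanned by 1 and i.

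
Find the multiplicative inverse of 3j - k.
-0.3j + 0.1k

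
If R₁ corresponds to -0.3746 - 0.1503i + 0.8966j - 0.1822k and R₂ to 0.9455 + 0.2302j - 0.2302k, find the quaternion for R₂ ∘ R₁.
-0.6025 + 0.0223i + 0.7961j - 0.0514k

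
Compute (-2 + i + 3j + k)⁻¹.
-0.1333 - 0.0667i - 0.2j - 0.0667k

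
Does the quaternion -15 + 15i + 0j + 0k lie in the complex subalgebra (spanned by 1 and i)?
Yes. The quaternion -15 + 15i has j- and k-coefficients y = z = 0, so it lies in the complex subalgebra spanned by 1 and i.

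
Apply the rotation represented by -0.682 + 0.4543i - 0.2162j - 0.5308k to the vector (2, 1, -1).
(-0.047, 0.23, -2.438)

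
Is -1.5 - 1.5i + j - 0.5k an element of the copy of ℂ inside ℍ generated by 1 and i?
No. The quaternion -1.5 - 1.5i + j - 0.5k has j-coefficient y = 1 and k-coefficient z = -0.5, not both zero, so it does not lie in the complex subalgebra spanned by 1 and i.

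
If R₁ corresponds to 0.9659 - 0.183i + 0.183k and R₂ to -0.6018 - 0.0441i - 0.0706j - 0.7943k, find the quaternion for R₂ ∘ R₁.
-0.444 + 0.0546i + 0.0852j - 0.8903k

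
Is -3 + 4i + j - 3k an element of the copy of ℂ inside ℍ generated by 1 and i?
No. The quaternion -3 + 4i + j - 3k has j-coefficient y = 1 and k-coefficient z = -3, not both zero, so it does not lie in the complex subalgebra spanned by 1 and i.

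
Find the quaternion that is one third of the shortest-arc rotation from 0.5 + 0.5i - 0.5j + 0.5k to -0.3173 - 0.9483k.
0.4787 + 0.3595i - 0.3595j + 0.7158k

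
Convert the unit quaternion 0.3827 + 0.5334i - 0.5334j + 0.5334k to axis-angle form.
axis = (√3/3, -√3/3, √3/3), θ = 3π/4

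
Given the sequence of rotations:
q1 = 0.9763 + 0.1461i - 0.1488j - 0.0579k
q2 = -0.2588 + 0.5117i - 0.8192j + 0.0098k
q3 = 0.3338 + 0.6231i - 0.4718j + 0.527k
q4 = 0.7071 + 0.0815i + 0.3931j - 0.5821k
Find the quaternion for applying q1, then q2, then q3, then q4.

q2 · q1 = -0.4488 + 0.5107i - 0.7302j + 0.0681k
q3 · q2 · q1 = -0.8484 + 0.2435i + 0.1947j - 0.4278k
q4 · q3 · q2 · q1 = -0.9453 + 0.0482i - 0.3027j + 0.1115k
-0.9453 + 0.0482i - 0.3027j + 0.1115k


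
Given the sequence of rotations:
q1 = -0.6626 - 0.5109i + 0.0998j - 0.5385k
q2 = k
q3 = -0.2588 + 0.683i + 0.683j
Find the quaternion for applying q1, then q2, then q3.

q2 · q1 = 0.5385 - 0.0998i - 0.5109j - 0.6626k
q3 · q2 · q1 = 0.2777 - 0.0589i + 0.9526j - 0.1093k
0.2777 - 0.0589i + 0.9526j - 0.1093k


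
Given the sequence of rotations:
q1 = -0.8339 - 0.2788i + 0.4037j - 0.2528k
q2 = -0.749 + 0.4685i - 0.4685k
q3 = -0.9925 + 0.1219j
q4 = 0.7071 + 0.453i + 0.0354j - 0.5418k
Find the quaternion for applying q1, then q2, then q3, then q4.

q2 · q1 = 0.6368 + 0.0073i - 0.0533j + 0.7692k
q3 · q2 · q1 = -0.6255 + 0.0865i + 0.1305j - 0.7643k
q4 · q3 · q2 · q1 = -0.9002 - 0.1785i + 0.3695j - 0.1455k
-0.9002 - 0.1785i + 0.3695j - 0.1455k


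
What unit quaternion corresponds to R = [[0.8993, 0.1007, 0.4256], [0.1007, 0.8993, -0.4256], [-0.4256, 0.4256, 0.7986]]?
0.9483 + 0.2244i + 0.2244j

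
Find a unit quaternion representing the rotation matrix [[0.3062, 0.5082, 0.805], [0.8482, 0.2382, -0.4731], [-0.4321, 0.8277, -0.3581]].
0.5446 + 0.5971i + 0.5679j + 0.1561k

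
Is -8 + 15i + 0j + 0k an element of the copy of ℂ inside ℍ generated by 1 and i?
Yes. The quaternion -8 + 15i has j- and k-coefficients y = z = 0, so it lies in the complex subalgebra spanned by 1 and i.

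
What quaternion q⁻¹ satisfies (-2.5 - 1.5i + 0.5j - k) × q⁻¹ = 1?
-0.2564 + 0.1538i - 0.0513j + 0.1026k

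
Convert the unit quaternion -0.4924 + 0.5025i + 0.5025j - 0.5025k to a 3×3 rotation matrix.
[[-0.01, 0.0102, -0.9999], [0.9999, -0.01, -0.0102], [-0.0102, -0.9999, -0.01]]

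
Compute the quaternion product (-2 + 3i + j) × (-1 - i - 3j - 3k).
8 - 4i + 14j - 2k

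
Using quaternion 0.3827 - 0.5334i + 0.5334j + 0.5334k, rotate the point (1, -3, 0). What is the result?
(2.794, 0.253, -1.46)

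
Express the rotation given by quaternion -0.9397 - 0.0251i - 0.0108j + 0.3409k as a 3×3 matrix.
[[0.7673, 0.6412, 0.0032], [-0.6401, 0.7663, -0.0545], [-0.0374, 0.0398, 0.9985]]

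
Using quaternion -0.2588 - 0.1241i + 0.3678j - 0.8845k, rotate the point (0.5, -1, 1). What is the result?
(0.161, 0.064, 1.49)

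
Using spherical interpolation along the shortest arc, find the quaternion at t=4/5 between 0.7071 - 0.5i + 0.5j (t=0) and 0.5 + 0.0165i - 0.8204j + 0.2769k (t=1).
-0.2577 - 0.1641i + 0.9163j - 0.2591k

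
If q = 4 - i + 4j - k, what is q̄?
4 + i - 4j + k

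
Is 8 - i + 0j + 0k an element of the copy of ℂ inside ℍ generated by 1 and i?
Yes. The quaternion 8 - i has j- and k-coefficients y = z = 0, so it lies in the complex subalgebra spanned by 1 and i.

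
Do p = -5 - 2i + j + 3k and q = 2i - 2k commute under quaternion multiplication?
No: pq = 10 - 12i + 2j + 8k ≠ 10 - 8i - 2j + 12k = qp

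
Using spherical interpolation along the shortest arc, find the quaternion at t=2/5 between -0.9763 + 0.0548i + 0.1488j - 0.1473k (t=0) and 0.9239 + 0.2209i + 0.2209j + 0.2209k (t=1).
-0.9817 - 0.0575i + 0.0003j - 0.1818k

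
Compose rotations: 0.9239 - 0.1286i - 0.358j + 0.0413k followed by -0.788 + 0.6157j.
-0.5076 + 0.1268i + 0.8509j + 0.0466k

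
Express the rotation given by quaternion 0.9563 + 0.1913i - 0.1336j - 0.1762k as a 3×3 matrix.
[[0.9022, 0.2859, -0.3229], [-0.3881, 0.8647, -0.3188], [0.1881, 0.413, 0.8911]]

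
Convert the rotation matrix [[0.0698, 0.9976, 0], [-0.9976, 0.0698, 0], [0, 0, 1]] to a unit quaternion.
0.7314 - 0.682k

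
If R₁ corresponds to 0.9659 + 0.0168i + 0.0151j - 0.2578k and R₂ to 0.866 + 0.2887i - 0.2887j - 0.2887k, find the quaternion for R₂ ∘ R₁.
0.7616 + 0.3722i - 0.1962j - 0.4929k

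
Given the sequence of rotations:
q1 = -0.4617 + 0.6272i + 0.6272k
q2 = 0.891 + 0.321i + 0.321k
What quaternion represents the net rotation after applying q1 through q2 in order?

q2 · q1 = -0.814 + 0.4106i + 0.4106k
-0.814 + 0.4106i + 0.4106k


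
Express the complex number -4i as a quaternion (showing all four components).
0 - 4i + 0j + 0k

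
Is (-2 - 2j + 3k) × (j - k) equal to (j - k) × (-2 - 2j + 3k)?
No: pq = 5 - i - 2j + 2k ≠ 5 + i - 2j + 2k = qp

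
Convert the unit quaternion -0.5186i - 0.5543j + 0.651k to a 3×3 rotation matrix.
[[-0.4621, 0.5749, -0.6752], [0.5749, -0.3855, -0.7217], [-0.6752, -0.7217, -0.1524]]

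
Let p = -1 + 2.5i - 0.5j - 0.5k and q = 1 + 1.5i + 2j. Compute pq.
-3.75 + 2i - 3.25j + 5.25k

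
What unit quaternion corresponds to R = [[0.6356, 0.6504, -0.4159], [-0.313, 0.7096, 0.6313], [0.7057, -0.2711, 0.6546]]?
0.866 - 0.2605i - 0.3238j - 0.2781k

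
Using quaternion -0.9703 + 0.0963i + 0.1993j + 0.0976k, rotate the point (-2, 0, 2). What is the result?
(-2.539, 0.754, 0.993)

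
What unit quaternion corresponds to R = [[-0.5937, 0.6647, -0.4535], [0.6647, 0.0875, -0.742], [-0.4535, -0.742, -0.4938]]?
0.4507i + 0.7374j - 0.5031k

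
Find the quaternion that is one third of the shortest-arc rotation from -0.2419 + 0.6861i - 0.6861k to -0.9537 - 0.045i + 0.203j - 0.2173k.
-0.5877 + 0.5111i + 0.0853j - 0.6214k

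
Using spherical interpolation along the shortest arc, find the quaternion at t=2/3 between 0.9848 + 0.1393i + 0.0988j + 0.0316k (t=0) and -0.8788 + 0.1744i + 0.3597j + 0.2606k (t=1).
0.9593 - 0.0715i - 0.2144j - 0.1695k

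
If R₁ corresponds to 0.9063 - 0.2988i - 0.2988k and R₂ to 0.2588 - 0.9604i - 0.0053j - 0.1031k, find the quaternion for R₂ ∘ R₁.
-0.0832 - 0.9462i - 0.261j - 0.1724k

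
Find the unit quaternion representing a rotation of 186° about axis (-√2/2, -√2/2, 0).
-0.0523 - 0.7061i - 0.7061j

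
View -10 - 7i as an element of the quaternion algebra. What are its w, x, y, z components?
-10 - 7i + 0j + 0k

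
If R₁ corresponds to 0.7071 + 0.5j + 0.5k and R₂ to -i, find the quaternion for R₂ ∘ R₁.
-0.7071i + 0.5j - 0.5k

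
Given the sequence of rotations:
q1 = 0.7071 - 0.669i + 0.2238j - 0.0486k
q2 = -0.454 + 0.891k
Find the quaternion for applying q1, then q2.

q2 · q1 = -0.2777 + 0.1043i - 0.6977j + 0.6521k
-0.2777 + 0.1043i - 0.6977j + 0.6521k


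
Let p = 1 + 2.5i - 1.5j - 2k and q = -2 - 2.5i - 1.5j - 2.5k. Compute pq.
-3 - 6.75i + 12.75j - 6k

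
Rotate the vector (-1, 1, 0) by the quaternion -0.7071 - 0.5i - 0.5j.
(0, 0, 1.414)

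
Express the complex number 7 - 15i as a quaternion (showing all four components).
7 - 15i + 0j + 0k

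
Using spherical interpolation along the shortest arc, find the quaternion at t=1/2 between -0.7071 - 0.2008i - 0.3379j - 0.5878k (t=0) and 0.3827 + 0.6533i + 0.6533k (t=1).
-0.5767 - 0.4519i - 0.1788j - 0.6567k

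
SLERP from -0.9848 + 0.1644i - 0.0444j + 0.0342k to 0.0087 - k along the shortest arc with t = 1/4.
-0.9013 + 0.1499i - 0.0405j + 0.4043k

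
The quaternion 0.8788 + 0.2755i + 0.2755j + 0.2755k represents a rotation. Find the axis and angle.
axis = (√3/3, √3/3, √3/3), θ = 57°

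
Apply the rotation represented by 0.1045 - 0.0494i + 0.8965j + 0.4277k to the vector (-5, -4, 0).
(5.578, -2.521, -1.878)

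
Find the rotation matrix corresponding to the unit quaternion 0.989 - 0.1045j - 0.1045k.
[[0.9563, 0.2067, -0.2067], [-0.2067, 0.9782, 0.0218], [0.2067, 0.0218, 0.9782]]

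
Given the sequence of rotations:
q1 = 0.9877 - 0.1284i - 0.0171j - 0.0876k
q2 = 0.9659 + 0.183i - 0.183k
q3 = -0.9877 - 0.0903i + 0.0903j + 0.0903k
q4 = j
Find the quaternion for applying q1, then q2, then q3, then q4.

q2 · q1 = 0.9615 + 0.0536i + 0.023j - 0.2685k
q3 · q2 · q1 = -0.9227 - 0.1661i + 0.0447j + 0.3451k
q4 · q3 · q2 · q1 = -0.0447 + 0.3451i - 0.9227j + 0.1661k
-0.0447 + 0.3451i - 0.9227j + 0.1661k


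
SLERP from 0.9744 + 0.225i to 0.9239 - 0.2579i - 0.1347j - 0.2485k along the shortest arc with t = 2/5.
0.9925 + 0.0318i - 0.0564j - 0.1041k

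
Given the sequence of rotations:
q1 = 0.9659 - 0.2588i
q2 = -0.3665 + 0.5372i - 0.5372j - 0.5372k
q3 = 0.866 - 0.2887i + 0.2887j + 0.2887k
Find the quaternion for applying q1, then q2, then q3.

q2 · q1 = -0.215 + 0.6137i - 0.3799j - 0.6579k
q3 · q2 · q1 = 0.2906 + 0.5133i - 0.4038j - 0.6993k
0.2906 + 0.5133i - 0.4038j - 0.6993k


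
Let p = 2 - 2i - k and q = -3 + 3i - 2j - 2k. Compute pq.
-2 + 10i - 11j + 3k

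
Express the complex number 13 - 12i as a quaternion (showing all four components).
13 - 12i + 0j + 0k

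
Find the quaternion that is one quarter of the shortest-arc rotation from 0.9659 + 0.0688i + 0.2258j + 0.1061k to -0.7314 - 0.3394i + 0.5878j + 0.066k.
0.9859 + 0.1531i + 0.0117j + 0.0661k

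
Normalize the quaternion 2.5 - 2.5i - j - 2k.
0.5976 - 0.5976i - 0.239j - 0.4781k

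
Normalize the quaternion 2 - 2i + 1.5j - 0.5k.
0.6172 - 0.6172i + 0.4629j - 0.1543k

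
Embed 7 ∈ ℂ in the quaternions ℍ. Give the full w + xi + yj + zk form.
7 + 0i + 0j + 0k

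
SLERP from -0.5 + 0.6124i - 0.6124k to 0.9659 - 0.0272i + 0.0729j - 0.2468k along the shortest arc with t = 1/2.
-0.8926 + 0.3895i - 0.0444j - 0.2226k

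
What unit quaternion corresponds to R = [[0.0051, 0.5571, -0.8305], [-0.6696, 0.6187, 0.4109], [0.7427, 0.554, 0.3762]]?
0.7071 + 0.0506i - 0.5562j - 0.4337k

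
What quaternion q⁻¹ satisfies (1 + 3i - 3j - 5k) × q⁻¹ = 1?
0.0227 - 0.0682i + 0.0682j + 0.1136k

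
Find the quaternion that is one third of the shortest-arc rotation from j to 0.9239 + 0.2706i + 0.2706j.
0.402 + 0.1178i + 0.908j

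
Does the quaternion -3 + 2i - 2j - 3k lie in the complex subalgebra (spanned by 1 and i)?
No. The quaternion -3 + 2i - 2j - 3k has j-coefficient y = -2 and k-coefficient z = -3, not both zero, so it does not lie in the complex subalgebra spanned by 1 and i.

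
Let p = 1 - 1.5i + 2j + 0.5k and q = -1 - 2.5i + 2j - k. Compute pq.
-8.25 - 4i - 2.75j + 0.5k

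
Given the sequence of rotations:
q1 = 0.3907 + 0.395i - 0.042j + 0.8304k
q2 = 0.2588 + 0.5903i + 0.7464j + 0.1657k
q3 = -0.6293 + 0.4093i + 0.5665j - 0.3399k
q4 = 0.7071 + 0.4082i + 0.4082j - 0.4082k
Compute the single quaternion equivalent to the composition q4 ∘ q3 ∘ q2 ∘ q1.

q2 · q1 = -0.2383 + 0.9596i - 0.144j - 0.04k
q3 · q2 · q1 = -0.1748 - 0.773i - 0.3542j - 0.4964k
q4 · q3 · q2 · q1 = 0.1339 - 0.9652i + 0.1964j - 0.1087k
0.1339 - 0.9652i + 0.1964j - 0.1087k


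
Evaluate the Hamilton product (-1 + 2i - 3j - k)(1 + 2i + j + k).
-1 - 2i - 8j + 6k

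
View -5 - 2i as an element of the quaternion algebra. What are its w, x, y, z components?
-5 - 2i + 0j + 0k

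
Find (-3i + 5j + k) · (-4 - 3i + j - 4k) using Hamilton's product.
-10 - 9i - 35j + 8k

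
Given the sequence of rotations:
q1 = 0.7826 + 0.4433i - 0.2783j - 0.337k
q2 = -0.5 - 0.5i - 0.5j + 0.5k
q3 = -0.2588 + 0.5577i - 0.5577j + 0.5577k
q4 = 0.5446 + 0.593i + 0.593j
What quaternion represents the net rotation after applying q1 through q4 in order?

q2 · q1 = -0.1403 - 0.3053i - 0.199j + 0.9206k
q3 · q2 · q1 = -0.4178 - 0.4017i - 0.5539j - 0.5977k
q4 · q3 · q2 · q1 = 0.3391 - 0.821i - 0.195j - 0.4158k
0.3391 - 0.821i - 0.195j - 0.4158k


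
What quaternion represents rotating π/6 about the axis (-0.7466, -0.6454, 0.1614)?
0.9659 - 0.1932i - 0.167j + 0.0418k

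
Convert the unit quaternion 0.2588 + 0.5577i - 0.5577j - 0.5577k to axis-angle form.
axis = (√3/3, -√3/3, -√3/3), θ = 5π/6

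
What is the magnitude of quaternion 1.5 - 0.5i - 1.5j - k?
2.398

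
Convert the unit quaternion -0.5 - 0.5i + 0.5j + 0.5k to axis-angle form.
axis = (-√3/3, √3/3, √3/3), θ = 4π/3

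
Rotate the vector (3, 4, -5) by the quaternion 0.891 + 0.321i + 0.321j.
(0.346, 6.654, -2.367)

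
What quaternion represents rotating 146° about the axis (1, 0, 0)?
0.2924 + 0.9563i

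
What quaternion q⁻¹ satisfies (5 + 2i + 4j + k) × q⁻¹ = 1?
0.1087 - 0.0435i - 0.087j - 0.0217k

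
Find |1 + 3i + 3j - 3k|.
√28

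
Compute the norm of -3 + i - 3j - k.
√20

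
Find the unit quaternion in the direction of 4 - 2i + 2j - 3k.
0.6963 - 0.3482i + 0.3482j - 0.5222k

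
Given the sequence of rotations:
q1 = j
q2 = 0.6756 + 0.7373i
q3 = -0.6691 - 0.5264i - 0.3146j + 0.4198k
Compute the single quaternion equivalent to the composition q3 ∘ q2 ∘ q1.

q2 · q1 = 0.6756j + 0.7373k
q3 · q2 · q1 = -0.097 - 0.5156i - 0.0639j - 0.849k
-0.097 - 0.5156i - 0.0639j - 0.849k


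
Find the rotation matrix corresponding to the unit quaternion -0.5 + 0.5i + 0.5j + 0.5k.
[[0, 1, 0], [0, 0, 1], [1, 0, 0]]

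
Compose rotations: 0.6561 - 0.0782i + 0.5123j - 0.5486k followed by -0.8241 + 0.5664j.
-0.8309 - 0.2463i - 0.0506j + 0.4964k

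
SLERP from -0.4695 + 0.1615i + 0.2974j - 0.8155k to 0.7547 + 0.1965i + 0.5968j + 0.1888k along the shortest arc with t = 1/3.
-0.6921 + 0.0421i - 0.0233j - 0.7202k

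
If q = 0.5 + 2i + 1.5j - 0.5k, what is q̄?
0.5 - 2i - 1.5j + 0.5k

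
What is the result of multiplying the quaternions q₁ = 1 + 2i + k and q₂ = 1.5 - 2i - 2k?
7.5 + i + 2j - 0.5k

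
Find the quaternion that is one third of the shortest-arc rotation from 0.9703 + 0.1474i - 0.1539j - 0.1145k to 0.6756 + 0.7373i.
0.9203 + 0.3676i - 0.1075j - 0.08k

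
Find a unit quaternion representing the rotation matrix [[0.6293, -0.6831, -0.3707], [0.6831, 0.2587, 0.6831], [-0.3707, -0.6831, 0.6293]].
0.7933 - 0.4305i + 0.4305k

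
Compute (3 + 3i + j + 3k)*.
3 - 3i - j - 3k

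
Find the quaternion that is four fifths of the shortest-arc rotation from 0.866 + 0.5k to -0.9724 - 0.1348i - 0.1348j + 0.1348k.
0.9876 + 0.111i + 0.111j - 0.0031k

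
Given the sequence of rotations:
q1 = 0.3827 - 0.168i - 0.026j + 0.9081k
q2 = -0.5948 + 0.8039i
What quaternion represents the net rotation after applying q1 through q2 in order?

q2 · q1 = -0.0926 + 0.4076i - 0.7146j - 0.561k
-0.0926 + 0.4076i - 0.7146j - 0.561k


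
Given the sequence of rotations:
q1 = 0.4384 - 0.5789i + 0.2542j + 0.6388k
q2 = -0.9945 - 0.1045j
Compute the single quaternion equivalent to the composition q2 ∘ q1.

q2 · q1 = -0.4094 + 0.509i - 0.2986j - 0.6958k
-0.4094 + 0.509i - 0.2986j - 0.6958k


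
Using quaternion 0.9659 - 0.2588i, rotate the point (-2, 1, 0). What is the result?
(-2, 0.866, -0.5)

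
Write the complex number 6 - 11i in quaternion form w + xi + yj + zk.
6 - 11i + 0j + 0k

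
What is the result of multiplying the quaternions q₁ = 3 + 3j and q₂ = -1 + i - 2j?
3 + 3i - 9j - 3k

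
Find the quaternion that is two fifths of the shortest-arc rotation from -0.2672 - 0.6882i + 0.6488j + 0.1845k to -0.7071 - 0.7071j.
0.1694 - 0.5019i + 0.8374j + 0.1346k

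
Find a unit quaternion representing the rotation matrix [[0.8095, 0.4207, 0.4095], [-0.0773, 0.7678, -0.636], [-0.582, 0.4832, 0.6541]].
0.8988 + 0.3113i + 0.2758j - 0.1385k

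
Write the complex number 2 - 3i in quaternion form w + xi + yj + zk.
2 - 3i + 0j + 0k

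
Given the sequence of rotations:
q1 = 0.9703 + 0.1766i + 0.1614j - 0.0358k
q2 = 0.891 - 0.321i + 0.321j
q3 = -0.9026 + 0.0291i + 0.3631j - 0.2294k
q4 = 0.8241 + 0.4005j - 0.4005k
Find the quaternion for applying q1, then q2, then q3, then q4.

q2 · q1 = 0.8694 - 0.1656i + 0.4438j - 0.1404k
q3 · q2 · q1 = -0.9733 + 0.2256i - 0.0428j + 0.0003k
q4 · q3 · q2 · q1 = -0.7848 + 0.1689i - 0.5154j + 0.2997k
-0.7848 + 0.1689i - 0.5154j + 0.2997k
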